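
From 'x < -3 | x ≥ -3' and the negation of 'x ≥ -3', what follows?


Disjunctive syllogism: from (P ∨ Q) and ¬P, infer Q.
One disjunct, 'x ≥ -3', is ruled out; the other must hold.

x < -3


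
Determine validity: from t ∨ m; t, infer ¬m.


This is affirming a disjunct (fallacy). There exist truth assignments where the premises are all true but the conclusion is false.

Invalid.


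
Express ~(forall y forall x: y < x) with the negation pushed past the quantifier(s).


Negation flips each quantifier (∀↔∃) and negates the inner predicate.
¬(forall y forall x: φ) = exists y exists x: ¬φ.

exists y exists x: ~(y < x)


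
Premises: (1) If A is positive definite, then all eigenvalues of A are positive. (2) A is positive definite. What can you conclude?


Modus ponens: from (P → Q) and P, infer Q.
P = 'A is positive definite' is asserted, and P → Q holds, so Q follows.

all eigenvalues of A are positive.


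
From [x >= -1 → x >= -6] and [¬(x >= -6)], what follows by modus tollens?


Modus tollens: from (P → Q) and ¬Q, infer ¬P.
Q = 'x >= -6' is denied; since P → Q, P must also fail.

Not (x >= -1).


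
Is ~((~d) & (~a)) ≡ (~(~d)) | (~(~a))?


Compare truth tables:
a | d | φ | ψ
-------------
False | False | False | False
True | False | True | True
False | True | True | True
True | True | True | True
The columns φ and ψ agree on every row.

Yes, they are logically equivalent.


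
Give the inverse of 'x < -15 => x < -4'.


The inverse of (P → Q) is (¬P → ¬Q). It is equivalent to the converse, not to the original.
Here P = 'x < -15' and Q = 'x < -4'.

If not (x < -15), then not (x < -4).


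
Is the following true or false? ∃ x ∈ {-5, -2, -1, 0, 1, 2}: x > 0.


Evaluate the predicate on each element: -5:F, -2:F, -1:F, 0:F, 1:T, 2:T.
Witness x = 1 satisfies the predicate.

T


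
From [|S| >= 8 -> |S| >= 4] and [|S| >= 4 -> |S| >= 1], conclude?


Hypothetical syllogism: from (P → Q) and (Q → R), infer (P → R).
Chain the two implications through the shared middle term '|S| >= 4'.

|S| >= 8 -> |S| >= 1


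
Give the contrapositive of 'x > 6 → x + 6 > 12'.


The contrapositive of (P → Q) is (¬Q → ¬P); it is logically equivalent to the original.
Here P = 'x > 6' and Q = 'x + 6 > 12'.

If not (x + 6 > 12), then not (x > 6).


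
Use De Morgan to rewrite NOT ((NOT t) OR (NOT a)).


De Morgan: the negation of a disjunction is the conjunction of the negations.
Distribute NOT across OR, flipping it to AND, and negate each literal.

t AND a


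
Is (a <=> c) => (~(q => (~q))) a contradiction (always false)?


Truth table over {a, c, q}:
a | c | q | φ
-------------
False | False | False | False
True | False | False | True
False | True | False | True
True | True | False | False
False | False | True | True
True | False | True | True
False | True | True | True
True | True | True | True
Satisfying assignment at row 2: a=True, c=False, q=False gives True.

No, it is not a contradiction.


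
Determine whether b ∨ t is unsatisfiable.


Truth table over {b, t}:
b | t | φ
---------
F | F | F
T | F | T
F | T | T
T | T | T
Satisfying assignment at row 2: b=T, t=F gives T.

No, it is not a contradiction.


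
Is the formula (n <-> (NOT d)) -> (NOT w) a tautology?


Build the truth table over {d, n, w}:
d | n | w | φ
-------------
F | F | F | T
T | F | F | T
F | T | F | T
T | T | F | T
F | F | T | T
T | F | T | F
F | T | T | F
T | T | T | T
Counterexample at row 6: with d=T, n=F, w=T, the formula is F.

No, it is not a tautology.


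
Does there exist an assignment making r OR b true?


Search for a satisfying assignment over {b, r}.
Try b=T, r=F: the formula evaluates to T.
A satisfying assignment exists.

Satisfiable.


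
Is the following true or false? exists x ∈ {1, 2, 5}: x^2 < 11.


Evaluate the predicate on each element: 1:True, 2:True, 5:False.
Witness x = 1 satisfies the predicate.

True


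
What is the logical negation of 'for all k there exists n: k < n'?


Negation flips each quantifier (∀↔∃) and negates the inner predicate.
¬(for all k there exists n: φ) = there exists k for all n: ¬φ.

there exists k for all n: NOT(k < n)


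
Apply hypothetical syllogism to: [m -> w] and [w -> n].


Hypothetical syllogism: from (P → Q) and (Q → R), infer (P → R).
Chain the two implications through the shared middle term 'w'.

m -> n


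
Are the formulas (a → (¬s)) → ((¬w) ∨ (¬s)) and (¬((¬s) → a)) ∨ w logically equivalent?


Compare truth tables:
a | s | w | φ | ψ
-----------------
F | F | F | T | T
T | F | F | T | F
F | T | F | T | F
T | T | F | T | F
F | F | T | T | T
T | F | T | T | T
F | T | T | F | T
T | T | T | T | T
They differ at row 2 (a=T, s=F, w=F): φ=T but ψ=F.

No, they are not logically equivalent.


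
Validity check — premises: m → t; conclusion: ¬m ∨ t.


This matches the form of material implication: the conclusion follows in every model of the premises.

Valid.


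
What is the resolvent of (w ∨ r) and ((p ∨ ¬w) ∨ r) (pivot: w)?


The clauses contain complementary literals w and ¬w.
Resolution eliminates this pair and disjoins the remaining literals (merging duplicates).

(r ∨ p)


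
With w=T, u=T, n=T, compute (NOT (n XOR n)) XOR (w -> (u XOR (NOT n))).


Substitute w=T, u=T, n=T:
n XOR n = T XOR T = F
NOT (n XOR n) = T
NOT n = F
u XOR (NOT n) = T XOR F = T
w -> (u XOR (NOT n)) = T -> T = T
(NOT (n XOR n)) XOR (w -> (u XOR (NOT n))) = T XOR T = F

F


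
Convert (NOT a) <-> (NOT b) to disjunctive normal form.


Step 1: (¬a) ↔ (¬b) is true exactly when both agree: ((¬a) ∧ (¬b)) ∨ (¬(¬a) ∧ ¬(¬b)).
Step 2: Eliminate any double negations (¬¬X = X).

((NOT a) AND (NOT b)) OR (a AND b)


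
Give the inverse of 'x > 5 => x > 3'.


The inverse of (P → Q) is (¬P → ¬Q). It is equivalent to the converse, not to the original.
Here P = 'x > 5' and Q = 'x > 3'.

If not (x > 5), then not (x > 3).


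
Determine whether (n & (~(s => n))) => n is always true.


Build the truth table over {n, s}:
n | s | φ
---------
False | False | True
True | False | True
False | True | True
True | True | True
Every row evaluates to true.

Yes, it is a tautology.


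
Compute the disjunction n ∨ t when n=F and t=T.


Disjunction is false only when both operands are false.
Substitute: n=F, t=T.
F ∨ T evaluates to T.

T


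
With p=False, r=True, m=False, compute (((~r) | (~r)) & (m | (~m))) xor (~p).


Substitute p=False, r=True, m=False:
~r = False
~r = False
(~r) | (~r) = False | False = False
~m = True
m | (~m) = False | True = True
((~r) | (~r)) & (m | (~m)) = False & True = False
~p = True
(((~r) | (~r)) & (m | (~m))) xor (~p) = False xor True = True

True


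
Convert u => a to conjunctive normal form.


Step 1: Rewrite u → a as ¬u ∨ a.

(~u) | a


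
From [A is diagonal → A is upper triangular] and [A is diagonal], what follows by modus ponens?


Modus ponens: from (P → Q) and P, infer Q.
P = 'A is diagonal' is asserted, and P → Q holds, so Q follows.

A is upper triangular.


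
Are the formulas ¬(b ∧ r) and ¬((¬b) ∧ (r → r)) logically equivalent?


Compare truth tables:
b | r | φ | ψ
-------------
F | F | T | F
T | F | T | T
F | T | T | F
T | T | F | T
They differ at row 1 (b=F, r=F): φ=T but ψ=F.

No, they are not logically equivalent.


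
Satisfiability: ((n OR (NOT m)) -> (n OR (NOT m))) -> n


Search for a satisfying assignment over {m, n}.
Try m=F, n=T: the formula evaluates to T.
A satisfying assignment exists.

Satisfiable.


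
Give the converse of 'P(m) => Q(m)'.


The converse of (P → Q) is (Q → P). It is not in general equivalent to the original.
Here P = 'P(m)' and Q = 'Q(m)'.

If Q(m), then P(m).


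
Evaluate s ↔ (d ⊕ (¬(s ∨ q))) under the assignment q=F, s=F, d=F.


Substitute q=F, s=F, d=F:
s ∨ q = F ∨ F = F
¬(s ∨ q) = T
d ⊕ (¬(s ∨ q)) = F ⊕ T = T
s ↔ (d ⊕ (¬(s ∨ q))) = F ↔ T = F

F


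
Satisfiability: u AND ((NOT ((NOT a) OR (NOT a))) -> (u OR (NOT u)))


Search for a satisfying assignment over {a, u}.
Try a=F, u=T: the formula evaluates to T.
A satisfying assignment exists.

Satisfiable.


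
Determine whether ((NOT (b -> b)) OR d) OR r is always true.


Build the truth table over {b, d, r}:
b | d | r | φ
-------------
F | F | F | F
T | F | F | F
F | T | F | T
T | T | F | T
F | F | T | T
T | F | T | T
F | T | T | T
T | T | T | T
Counterexample at row 1: with b=F, d=F, r=F, the formula is F.

No, it is not a tautology.


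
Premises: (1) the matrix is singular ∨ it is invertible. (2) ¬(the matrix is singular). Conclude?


Disjunctive syllogism: from (P ∨ Q) and ¬P, infer Q.
One disjunct, 'the matrix is singular', is ruled out; the other must hold.

it is invertible


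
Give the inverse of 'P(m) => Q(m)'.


The inverse of (P → Q) is (¬P → ¬Q). It is equivalent to the converse, not to the original.
Here P = 'P(m)' and Q = 'Q(m)'.

If not (P(m)), then not (Q(m)).


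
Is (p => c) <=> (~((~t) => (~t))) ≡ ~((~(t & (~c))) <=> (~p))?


Compare truth tables:
c | p | t | φ | ψ
-----------------
False | False | False | False | False
True | False | False | False | False
False | True | False | True | True
True | True | False | False | True
False | False | True | False | True
True | False | True | False | False
False | True | True | True | False
True | True | True | False | True
They differ at row 4 (c=True, p=True, t=False): φ=False but ψ=True.

No, they are not logically equivalent.


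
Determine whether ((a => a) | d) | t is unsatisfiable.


Truth table over {a, d, t}:
a | d | t | φ
-------------
False | False | False | True
True | False | False | True
False | True | False | True
True | True | False | True
False | False | True | True
True | False | True | True
False | True | True | True
True | True | True | True
Satisfying assignment at row 1: a=False, d=False, t=False gives True.

No, it is not a contradiction.


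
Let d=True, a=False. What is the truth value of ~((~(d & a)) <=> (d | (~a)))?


Substitute d=True, a=False:
d & a = True & False = False
~(d & a) = True
~a = True
d | (~a) = True | True = True
(~(d & a)) <=> (d | (~a)) = True <=> True = True
~((~(d & a)) <=> (d | (~a))) = False

False


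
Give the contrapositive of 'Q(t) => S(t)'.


The contrapositive of (P → Q) is (¬Q → ¬P); it is logically equivalent to the original.
Here P = 'Q(t)' and Q = 'S(t)'.

If not (S(t)), then not (Q(t)).


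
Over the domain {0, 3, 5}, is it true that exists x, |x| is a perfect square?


Evaluate the predicate on each element: 0:True, 3:False, 5:False.
Witness x = 0 satisfies the predicate.

True


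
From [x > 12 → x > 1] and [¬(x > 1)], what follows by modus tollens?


Modus tollens: from (P → Q) and ¬Q, infer ¬P.
Q = 'x > 1' is denied; since P → Q, P must also fail.

Not (x > 12).


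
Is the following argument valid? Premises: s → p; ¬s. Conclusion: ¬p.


This is denying the antecedent (fallacy). There exist truth assignments where the premises are all true but the conclusion is false.

Invalid.


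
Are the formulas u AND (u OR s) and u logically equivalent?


Compare truth tables:
s | u | φ | ψ
-------------
F | F | F | F
T | F | F | F
F | T | T | T
T | T | T | T
The columns φ and ψ agree on every row.

Yes, they are logically equivalent.


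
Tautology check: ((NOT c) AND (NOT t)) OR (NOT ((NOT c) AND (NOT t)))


Build the truth table over {c, t}:
c | t | φ
---------
F | F | T
T | F | T
F | T | T
T | T | T
Every row evaluates to true.

Yes, it is a tautology.


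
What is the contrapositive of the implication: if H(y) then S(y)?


The contrapositive of (P → Q) is (¬Q → ¬P); it is logically equivalent to the original.
Here P = 'H(y)' and Q = 'S(y)'.

If not (S(y)), then not (H(y)).


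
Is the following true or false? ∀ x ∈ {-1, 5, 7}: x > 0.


Evaluate the predicate on each element: -1:F, 5:T, 7:T.
Counterexample x = -1 fails the predicate.

F


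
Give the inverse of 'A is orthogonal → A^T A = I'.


The inverse of (P → Q) is (¬P → ¬Q). It is equivalent to the converse, not to the original.
Here P = 'A is orthogonal' and Q = 'A^T A = I'.

If not (A is orthogonal), then not (A^T A = I).


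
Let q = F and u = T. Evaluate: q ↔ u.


Biconditional is true when both operands have the same truth value.
Substitute: q=F, u=T.
F ↔ T evaluates to F.

F


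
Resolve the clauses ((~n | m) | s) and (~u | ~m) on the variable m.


The clauses contain complementary literals m and ~m.
Resolution eliminates this pair and disjoins the remaining literals (merging duplicates).

((~n | s) | ~u)


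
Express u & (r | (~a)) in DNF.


Step 1: Distribute ∧ over ∨: u ∧ (r ∨ (¬a)) = (u ∧ r) ∨ (u ∧ (¬a)).

(u & r) | (u & (~a))


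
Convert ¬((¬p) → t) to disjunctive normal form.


Step 1: Rewrite implication then negate: ¬(¬(¬p) ∨ t) = (¬p) ∧ ¬t.

(¬p) ∧ (¬t)


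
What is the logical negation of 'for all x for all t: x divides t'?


Negation flips each quantifier (∀↔∃) and negates the inner predicate.
¬(for all x for all t: φ) = there exists x there exists t: ¬φ.

there exists x there exists t: NOT(x divides t)


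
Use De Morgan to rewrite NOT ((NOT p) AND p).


De Morgan: the negation of a conjunction is the disjunction of the negations.
Distribute NOT across AND, flipping it to OR, and negate each literal.

p OR (NOT p)


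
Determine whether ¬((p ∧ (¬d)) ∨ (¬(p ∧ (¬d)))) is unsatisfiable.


Truth table over {d, p}:
d | p | φ
---------
F | F | F
T | F | F
F | T | F
T | T | F
Every row is false.

Yes, it is a contradiction.


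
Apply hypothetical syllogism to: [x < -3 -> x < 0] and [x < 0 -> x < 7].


Hypothetical syllogism: from (P → Q) and (Q → R), infer (P → R).
Chain the two implications through the shared middle term 'x < 0'.

x < -3 -> x < 7


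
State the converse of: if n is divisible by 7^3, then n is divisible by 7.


The converse of (P → Q) is (Q → P). It is not in general equivalent to the original.
Here P = 'n is divisible by 7^3' and Q = 'n is divisible by 7'.

If n is divisible by 7, then n is divisible by 7^3.


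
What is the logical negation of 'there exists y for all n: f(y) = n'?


Negation flips each quantifier (∀↔∃) and negates the inner predicate.
¬(there exists y for all n: φ) = for all y there exists n: ¬φ.

for all y there exists n: NOT(f(y) = n)


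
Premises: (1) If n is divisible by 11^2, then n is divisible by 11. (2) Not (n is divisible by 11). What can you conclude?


Modus tollens: from (P → Q) and ¬Q, infer ¬P.
Q = 'n is divisible by 11' is denied; since P → Q, P must also fail.

Not (n is divisible by 11^2).


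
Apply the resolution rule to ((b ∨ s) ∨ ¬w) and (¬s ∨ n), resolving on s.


The clauses contain complementary literals s and ¬s.
Resolution eliminates this pair and disjoins the remaining literals (merging duplicates).

((¬w ∨ b) ∨ n)


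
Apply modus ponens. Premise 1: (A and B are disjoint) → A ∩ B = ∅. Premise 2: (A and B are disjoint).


Modus ponens: from (P → Q) and P, infer Q.
P = '(A and B are disjoint)' is asserted, and P → Q holds, so Q follows.

A ∩ B = ∅.


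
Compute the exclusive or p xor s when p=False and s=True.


Exclusive or is true when exactly one operand is true.
Substitute: p=False, s=True.
False xor True evaluates to True.

True


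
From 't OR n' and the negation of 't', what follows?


Disjunctive syllogism: from (P ∨ Q) and ¬P, infer Q.
One disjunct, 't', is ruled out; the other must hold.

n


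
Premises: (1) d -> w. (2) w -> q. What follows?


Hypothetical syllogism: from (P → Q) and (Q → R), infer (P → R).
Chain the two implications through the shared middle term 'w'.

d -> q


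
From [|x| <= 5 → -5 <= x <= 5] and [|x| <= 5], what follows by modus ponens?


Modus ponens: from (P → Q) and P, infer Q.
P = '|x| <= 5' is asserted, and P → Q holds, so Q follows.

-5 <= x <= 5.


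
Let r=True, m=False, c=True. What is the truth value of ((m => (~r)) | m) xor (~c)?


Substitute r=True, m=False, c=True:
~r = False
m => (~r) = False => False = True
(m => (~r)) | m = True | False = True
~c = False
((m => (~r)) | m) xor (~c) = True xor False = True

True


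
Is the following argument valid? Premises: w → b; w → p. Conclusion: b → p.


This is (no valid rule). There exist truth assignments where the premises are all true but the conclusion is false.

Invalid.


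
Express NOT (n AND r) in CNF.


Step 1: Apply De Morgan: ¬(n ∧ r) = ¬n ∨ ¬r.

(NOT n) OR (NOT r)


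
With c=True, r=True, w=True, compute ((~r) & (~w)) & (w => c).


Substitute c=True, r=True, w=True:
~r = False
~w = False
(~r) & (~w) = False & False = False
w => c = True => True = True
((~r) & (~w)) & (w => c) = False & True = False

False


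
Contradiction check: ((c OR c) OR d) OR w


Truth table over {c, d, w}:
c | d | w | φ
-------------
F | F | F | F
T | F | F | T
F | T | F | T
T | T | F | T
F | F | T | T
T | F | T | T
F | T | T | T
T | T | T | T
Satisfying assignment at row 2: c=T, d=F, w=F gives T.

No, it is not a contradiction.


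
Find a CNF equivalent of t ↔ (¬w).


Step 1: Rewrite t ↔ (¬w) as (t → (¬w)) ∧ ((¬w) → t).
Step 2: Rewrite each implication as a disjunction.
Step 3: Eliminate any double negations (¬¬X = X).

((¬t) ∨ (¬w)) ∧ (w ∨ t)


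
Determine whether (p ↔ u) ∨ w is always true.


Build the truth table over {p, u, w}:
p | u | w | φ
-------------
F | F | F | T
T | F | F | F
F | T | F | F
T | T | F | T
F | F | T | T
T | F | T | T
F | T | T | T
T | T | T | T
Counterexample at row 2: with p=T, u=F, w=F, the formula is F.

No, it is not a tautology.


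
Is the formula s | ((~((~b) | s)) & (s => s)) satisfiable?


Search for a satisfying assignment over {b, s}.
Try b=True, s=False: the formula evaluates to True.
A satisfying assignment exists.

Satisfiable.


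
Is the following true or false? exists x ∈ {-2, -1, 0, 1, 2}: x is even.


Evaluate the predicate on each element: -2:True, -1:False, 0:True, 1:False, 2:True.
Witness x = -2 satisfies the predicate.

True


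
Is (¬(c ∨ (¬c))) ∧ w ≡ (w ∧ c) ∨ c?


Compare truth tables:
c | w | φ | ψ
-------------
F | F | F | F
T | F | F | T
F | T | F | F
T | T | F | T
They differ at row 2 (c=T, w=F): φ=F but ψ=T.

No, they are not logically equivalent.


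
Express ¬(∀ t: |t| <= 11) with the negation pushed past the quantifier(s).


¬(∀ x: φ) = ∃ x: ¬φ, and ¬(∃ x: φ) = ∀ x: ¬φ.
Apply to the universal statement.

∃ t: ¬(|t| <= 11)


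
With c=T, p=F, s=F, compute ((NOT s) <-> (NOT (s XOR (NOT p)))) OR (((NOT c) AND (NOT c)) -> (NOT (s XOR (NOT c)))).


Substitute c=T, p=F, s=F:
… (earlier sub-steps elided)
NOT (s XOR (NOT p)) = F
(NOT s) <-> (NOT (s XOR (NOT p))) = T <-> F = F
NOT c = F
NOT c = F
(NOT c) AND (NOT c) = F AND F = F
NOT c = F
s XOR (NOT c) = F XOR F = F
NOT (s XOR (NOT c)) = T
((NOT c) AND (NOT c)) -> (NOT (s XOR (NOT c))) = F -> T = T
((NOT s) <-> (NOT (s XOR (NOT p)))) OR (((NOT c) AND (NOT c)) -> (NOT (s XOR (NOT c)))) = F OR T = T

T


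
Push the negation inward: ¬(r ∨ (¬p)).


De Morgan: the negation of a disjunction is the conjunction of the negations.
Distribute ¬ across ∨, flipping it to ∧, and negate each literal.

(¬r) ∧ p


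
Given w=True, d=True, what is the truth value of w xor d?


Exclusive or is true when exactly one operand is true.
Substitute: w=True, d=True.
True xor True evaluates to False.

False


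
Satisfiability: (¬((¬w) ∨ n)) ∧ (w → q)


Search for a satisfying assignment over {n, q, w}.
Try n=F, q=T, w=T: the formula evaluates to T.
A satisfying assignment exists.

Satisfiable.


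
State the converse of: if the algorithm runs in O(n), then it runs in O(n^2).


The converse of (P → Q) is (Q → P). It is not in general equivalent to the original.
Here P = 'the algorithm runs in O(n)' and Q = 'it runs in O(n^2)'.

If it runs in O(n^2), then the algorithm runs in O(n).


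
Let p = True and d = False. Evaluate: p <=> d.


Biconditional is true when both operands have the same truth value.
Substitute: p=True, d=False.
True <=> False evaluates to False.

False


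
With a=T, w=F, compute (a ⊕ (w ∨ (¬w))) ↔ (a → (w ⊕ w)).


Substitute a=T, w=F:
¬w = T
w ∨ (¬w) = F ∨ T = T
a ⊕ (w ∨ (¬w)) = T ⊕ T = F
w ⊕ w = F ⊕ F = F
a → (w ⊕ w) = T → F = F
(a ⊕ (w ∨ (¬w))) ↔ (a → (w ⊕ w)) = F ↔ F = T

T


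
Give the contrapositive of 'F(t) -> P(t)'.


The contrapositive of (P → Q) is (¬Q → ¬P); it is logically equivalent to the original.
Here P = 'F(t)' and Q = 'P(t)'.

If not (P(t)), then not (F(t)).


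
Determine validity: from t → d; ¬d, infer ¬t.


This matches the form of modus tollens: the conclusion follows in every model of the premises.

Valid.


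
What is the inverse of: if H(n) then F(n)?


The inverse of (P → Q) is (¬P → ¬Q). It is equivalent to the converse, not to the original.
Here P = 'H(n)' and Q = 'F(n)'.

If not (H(n)), then not (F(n)).


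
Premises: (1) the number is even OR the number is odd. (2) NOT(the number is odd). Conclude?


Disjunctive syllogism: from (P ∨ Q) and ¬P, infer Q.
One disjunct, 'the number is odd', is ruled out; the other must hold.

the number is even


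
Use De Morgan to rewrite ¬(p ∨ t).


De Morgan: the negation of a disjunction is the conjunction of the negations.
Distribute ¬ across ∨, flipping it to ∧, and negate each literal.

(¬p) ∧ (¬t)


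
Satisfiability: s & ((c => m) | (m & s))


Search for a satisfying assignment over {c, m, s}.
Try c=False, m=False, s=True: the formula evaluates to True.
A satisfying assignment exists.

Satisfiable.


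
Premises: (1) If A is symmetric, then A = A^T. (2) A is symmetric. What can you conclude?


Modus ponens: from (P → Q) and P, infer Q.
P = 'A is symmetric' is asserted, and P → Q holds, so Q follows.

A = A^T.


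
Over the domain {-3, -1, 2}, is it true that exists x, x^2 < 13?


Evaluate the predicate on each element: -3:True, -1:True, 2:True.
Witness x = -3 satisfies the predicate.

True


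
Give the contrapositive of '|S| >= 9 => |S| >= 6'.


The contrapositive of (P → Q) is (¬Q → ¬P); it is logically equivalent to the original.
Here P = '|S| >= 9' and Q = '|S| >= 6'.

If not (|S| >= 6), then not (|S| >= 9).


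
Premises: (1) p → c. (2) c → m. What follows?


Hypothetical syllogism: from (P → Q) and (Q → R), infer (P → R).
Chain the two implications through the shared middle term 'c'.

p → m


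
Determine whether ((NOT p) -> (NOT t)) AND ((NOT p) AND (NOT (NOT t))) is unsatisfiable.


Truth table over {p, t}:
p | t | φ
---------
F | F | F
T | F | F
F | T | F
T | T | F
Every row is false.

Yes, it is a contradiction.


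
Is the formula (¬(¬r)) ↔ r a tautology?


Build the truth table over {r}:
r | φ
-----
F | T
T | T
Every row evaluates to true.

Yes, it is a tautology.


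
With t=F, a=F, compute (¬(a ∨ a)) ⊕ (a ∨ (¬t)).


Substitute t=F, a=F:
a ∨ a = F ∨ F = F
¬(a ∨ a) = T
¬t = T
a ∨ (¬t) = F ∨ T = T
(¬(a ∨ a)) ⊕ (a ∨ (¬t)) = T ⊕ T = F

F


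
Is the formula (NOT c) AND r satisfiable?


Search for a satisfying assignment over {c, r}.
Try c=F, r=T: the formula evaluates to T.
A satisfying assignment exists.

Satisfiable.


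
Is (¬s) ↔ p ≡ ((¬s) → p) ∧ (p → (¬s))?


Compare truth tables:
p | s | φ | ψ
-------------
F | F | F | F
T | F | T | T
F | T | T | T
T | T | F | F
The columns φ and ψ agree on every row.

Yes, they are logically equivalent.


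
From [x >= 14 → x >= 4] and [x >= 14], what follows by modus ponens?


Modus ponens: from (P → Q) and P, infer Q.
P = 'x >= 14' is asserted, and P → Q holds, so Q follows.

x >= 4.


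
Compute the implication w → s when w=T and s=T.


Implication is false only when antecedent is true and consequent is false.
Substitute: w=T, s=T.
T → T evaluates to T.

T


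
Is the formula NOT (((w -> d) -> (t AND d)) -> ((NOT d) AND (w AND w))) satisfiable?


Search for a satisfying assignment over {d, t, w}.
Try d=T, t=T, w=F: the formula evaluates to T.
A satisfying assignment exists.

Satisfiable.


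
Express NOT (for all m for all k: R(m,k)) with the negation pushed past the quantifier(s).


Negation flips each quantifier (∀↔∃) and negates the inner predicate.
¬(for all m for all k: φ) = there exists m there exists k: ¬φ.

there exists m there exists k: NOT(R(m,k))


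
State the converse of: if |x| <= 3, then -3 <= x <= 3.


The converse of (P → Q) is (Q → P). It is not in general equivalent to the original.
Here P = '|x| <= 3' and Q = '-3 <= x <= 3'.

If -3 <= x <= 3, then |x| <= 3.


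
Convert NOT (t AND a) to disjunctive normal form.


Step 1: Apply De Morgan: ¬(t ∧ a) = ¬t ∨ ¬a.

(NOT t) OR (NOT a)


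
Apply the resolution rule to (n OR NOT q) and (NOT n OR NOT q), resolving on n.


The clauses contain complementary literals n and NOTn.
Resolution eliminates this pair and disjoins the remaining literals (merging duplicates).

NOT q


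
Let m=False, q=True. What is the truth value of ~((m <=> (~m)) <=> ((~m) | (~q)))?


Substitute m=False, q=True:
~m = True
m <=> (~m) = False <=> True = False
~m = True
~q = False
(~m) | (~q) = True | False = True
(m <=> (~m)) <=> ((~m) | (~q)) = False <=> True = False
~((m <=> (~m)) <=> ((~m) | (~q))) = True

True


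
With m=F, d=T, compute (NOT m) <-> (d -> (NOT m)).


Substitute m=F, d=T:
NOT m = T
NOT m = T
d -> (NOT m) = T -> T = T
(NOT m) <-> (d -> (NOT m)) = T <-> T = T

T


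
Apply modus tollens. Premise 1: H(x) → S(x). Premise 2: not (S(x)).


Modus tollens: from (P → Q) and ¬Q, infer ¬P.
Q = 'S(x)' is denied; since P → Q, P must also fail.

Not (H(x)).


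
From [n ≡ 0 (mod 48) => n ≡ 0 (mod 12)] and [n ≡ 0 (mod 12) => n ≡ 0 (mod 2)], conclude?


Hypothetical syllogism: from (P → Q) and (Q → R), infer (P → R).
Chain the two implications through the shared middle term 'n ≡ 0 (mod 12)'.

n ≡ 0 (mod 48) => n ≡ 0 (mod 2)


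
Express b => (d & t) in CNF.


Step 1: Rewrite b → (d ∧ t) as ¬b ∨ (d ∧ t).
Step 2: Distribute ∨ over ∧.

((~b) | d) & ((~b) | t)


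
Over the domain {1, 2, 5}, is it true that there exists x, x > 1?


Evaluate the predicate on each element: 1:F, 2:T, 5:T.
Witness x = 2 satisfies the predicate.

T


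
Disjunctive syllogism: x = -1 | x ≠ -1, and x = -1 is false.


Disjunctive syllogism: from (P ∨ Q) and ¬P, infer Q.
One disjunct, 'x = -1', is ruled out; the other must hold.

x ≠ -1


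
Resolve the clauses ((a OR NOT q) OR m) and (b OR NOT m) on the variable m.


The clauses contain complementary literals m and NOTm.
Resolution eliminates this pair and disjoins the remaining literals (merging duplicates).

((a OR NOT q) OR b)


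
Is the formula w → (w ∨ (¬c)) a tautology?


Build the truth table over {c, w}:
c | w | φ
---------
F | F | T
T | F | T
F | T | T
T | T | T
Every row evaluates to true.

Yes, it is a tautology.


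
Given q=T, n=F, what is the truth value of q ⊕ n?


Exclusive or is true when exactly one operand is true.
Substitute: q=T, n=F.
T ⊕ F evaluates to T.

T


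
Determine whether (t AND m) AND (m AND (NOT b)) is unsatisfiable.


Truth table over {b, m, t}:
b | m | t | φ
-------------
F | F | F | F
T | F | F | F
F | T | F | F
T | T | F | F
F | F | T | F
T | F | T | F
F | T | T | T
T | T | T | F
Satisfying assignment at row 7: b=F, m=T, t=T gives T.

No, it is not a contradiction.


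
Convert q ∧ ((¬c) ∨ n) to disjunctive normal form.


Step 1: Distribute ∧ over ∨: q ∧ ((¬c) ∨ n) = (q ∧ (¬c)) ∨ (q ∧ n).

(q ∧ (¬c)) ∨ (q ∧ n)


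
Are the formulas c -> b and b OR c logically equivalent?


Compare truth tables:
b | c | φ | ψ
-------------
F | F | T | F
T | F | T | T
F | T | F | T
T | T | T | T
They differ at row 1 (b=F, c=F): φ=T but ψ=F.

No, they are not logically equivalent.


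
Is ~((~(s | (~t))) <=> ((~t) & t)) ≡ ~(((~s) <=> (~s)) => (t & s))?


Compare truth tables:
s | t | φ | ψ
-------------
False | False | False | True
True | False | False | True
False | True | True | True
True | True | False | False
They differ at row 1 (s=False, t=False): φ=False but ψ=True.

No, they are not logically equivalent.


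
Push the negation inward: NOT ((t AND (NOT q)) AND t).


De Morgan: the negation of a conjunction is the disjunction of the negations.
Distribute NOT across AND, flipping it to OR, and negate each literal.

((NOT t) OR q) OR (NOT t)


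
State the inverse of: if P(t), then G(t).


The inverse of (P → Q) is (¬P → ¬Q). It is equivalent to the converse, not to the original.
Here P = 'P(t)' and Q = 'G(t)'.

If not (P(t)), then not (G(t)).


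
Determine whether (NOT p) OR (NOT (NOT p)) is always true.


Build the truth table over {p}:
p | φ
-----
F | T
T | T
Every row evaluates to true.

Yes, it is a tautology.


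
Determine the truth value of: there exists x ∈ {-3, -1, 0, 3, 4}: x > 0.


Evaluate the predicate on each element: -3:F, -1:F, 0:F, 3:T, 4:T.
Witness x = 3 satisfies the predicate.

T


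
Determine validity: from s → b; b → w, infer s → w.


This matches the form of hypothetical syllogism: the conclusion follows in every model of the premises.

Valid.


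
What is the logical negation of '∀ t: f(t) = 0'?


¬(∀ x: φ) = ∃ x: ¬φ, and ¬(∃ x: φ) = ∀ x: ¬φ.
Apply to the universal statement.

∃ t: ¬(f(t) = 0)


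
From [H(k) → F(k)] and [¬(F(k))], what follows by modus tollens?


Modus tollens: from (P → Q) and ¬Q, infer ¬P.
Q = 'F(k)' is denied; since P → Q, P must also fail.

Not (H(k)).


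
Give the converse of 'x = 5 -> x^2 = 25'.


The converse of (P → Q) is (Q → P). It is not in general equivalent to the original.
Here P = 'x = 5' and Q = 'x^2 = 25'.

If x^2 = 25, then x = 5.


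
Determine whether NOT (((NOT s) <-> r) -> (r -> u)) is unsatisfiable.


Truth table over {r, s, u}:
r | s | u | φ
-------------
F | F | F | F
T | F | F | T
F | T | F | F
T | T | F | F
F | F | T | F
T | F | T | F
F | T | T | F
T | T | T | F
Satisfying assignment at row 2: r=T, s=F, u=F gives T.

No, it is not a contradiction.


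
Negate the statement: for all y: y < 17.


¬(for all x: φ) = there exists x: ¬φ, and ¬(there exists x: φ) = for all x: ¬φ.
Apply to the universal statement.

there exists y: NOT(y < 17)


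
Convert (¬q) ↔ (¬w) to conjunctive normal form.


Step 1: Rewrite (¬q) ↔ (¬w) as ((¬q) → (¬w)) ∧ ((¬w) → (¬q)).
Step 2: Rewrite each implication as a disjunction.
Step 3: Eliminate any double negations (¬¬X = X).

(q ∨ (¬w)) ∧ (w ∨ (¬q))


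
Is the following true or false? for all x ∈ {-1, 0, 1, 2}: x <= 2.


Evaluate the predicate on each element: -1:T, 0:T, 1:T, 2:T.
Every element satisfies the predicate.

T


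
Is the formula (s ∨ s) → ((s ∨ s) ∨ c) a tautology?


Build the truth table over {c, s}:
c | s | φ
---------
F | F | T
T | F | T
F | T | T
T | T | T
Every row evaluates to true.

Yes, it is a tautology.


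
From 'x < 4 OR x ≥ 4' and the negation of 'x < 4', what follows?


Disjunctive syllogism: from (P ∨ Q) and ¬P, infer Q.
One disjunct, 'x < 4', is ruled out; the other must hold.

x ≥ 4


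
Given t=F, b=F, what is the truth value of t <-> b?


Biconditional is true when both operands have the same truth value.
Substitute: t=F, b=F.
F <-> F evaluates to T.

T


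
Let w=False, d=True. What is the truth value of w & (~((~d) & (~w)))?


Substitute w=False, d=True:
~d = False
~w = True
(~d) & (~w) = False & True = False
~((~d) & (~w)) = True
w & (~((~d) & (~w))) = False & True = False

False


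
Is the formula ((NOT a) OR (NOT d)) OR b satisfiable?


Search for a satisfying assignment over {a, b, d}.
Try a=F, b=F, d=F: the formula evaluates to T.
A satisfying assignment exists.

Satisfiable.


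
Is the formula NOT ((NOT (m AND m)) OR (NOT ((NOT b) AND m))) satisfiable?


Search for a satisfying assignment over {b, m}.
Try b=F, m=T: the formula evaluates to T.
A satisfying assignment exists.

Satisfiable.


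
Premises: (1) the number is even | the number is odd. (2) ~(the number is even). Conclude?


Disjunctive syllogism: from (P ∨ Q) and ¬P, infer Q.
One disjunct, 'the number is even', is ruled out; the other must hold.

the number is odd


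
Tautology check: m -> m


Build the truth table over {m}:
m | φ
-----
F | T
T | T
Every row evaluates to true.

Yes, it is a tautology.


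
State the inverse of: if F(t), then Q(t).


The inverse of (P → Q) is (¬P → ¬Q). It is equivalent to the converse, not to the original.
Here P = 'F(t)' and Q = 'Q(t)'.

If not (F(t)), then not (Q(t)).


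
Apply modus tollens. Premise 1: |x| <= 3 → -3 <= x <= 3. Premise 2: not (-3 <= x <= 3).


Modus tollens: from (P → Q) and ¬Q, infer ¬P.
Q = '-3 <= x <= 3' is denied; since P → Q, P must also fail.

Not (|x| <= 3).


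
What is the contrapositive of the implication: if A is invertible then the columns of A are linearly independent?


The contrapositive of (P → Q) is (¬Q → ¬P); it is logically equivalent to the original.
Here P = 'A is invertible' and Q = 'the columns of A are linearly independent'.

If not (the columns of A are linearly independent), then not (A is invertible).


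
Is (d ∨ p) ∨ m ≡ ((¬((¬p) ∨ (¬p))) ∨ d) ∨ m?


Compare truth tables:
d | m | p | φ | ψ
-----------------
F | F | F | F | F
T | F | F | T | T
F | T | F | T | T
T | T | F | T | T
F | F | T | T | T
T | F | T | T | T
F | T | T | T | T
T | T | T | T | T
The columns φ and ψ agree on every row.

Yes, they are logically equivalent.


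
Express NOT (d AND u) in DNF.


Step 1: Apply De Morgan: ¬(d ∧ u) = ¬d ∨ ¬u.

(NOT d) OR (NOT u)


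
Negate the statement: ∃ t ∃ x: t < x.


Negation flips each quantifier (∀↔∃) and negates the inner predicate.
¬(∃ t ∃ x: φ) = ∀ t ∀ x: ¬φ.

∀ t ∀ x: ¬(t < x)


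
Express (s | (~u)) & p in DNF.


Step 1: Distribute ∧ over ∨: (s ∨ (¬u)) ∧ p = (s ∧ p) ∨ ((¬u) ∧ p).

(s & p) | ((~u) & p)


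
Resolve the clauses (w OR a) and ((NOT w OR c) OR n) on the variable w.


The clauses contain complementary literals w and NOTw.
Resolution eliminates this pair and disjoins the remaining literals (merging duplicates).

((a OR n) OR c)


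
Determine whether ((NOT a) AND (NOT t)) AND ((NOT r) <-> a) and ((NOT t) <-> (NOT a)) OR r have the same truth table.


Compare truth tables:
a | r | t | φ | ψ
-----------------
F | F | F | F | T
T | F | F | F | F
F | T | F | T | T
T | T | F | F | T
F | F | T | F | F
T | F | T | F | T
F | T | T | F | T
T | T | T | F | T
They differ at row 1 (a=F, r=F, t=F): φ=F but ψ=T.

No, they are not logically equivalent.


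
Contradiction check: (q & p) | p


Truth table over {p, q}:
p | q | φ
---------
False | False | False
True | False | True
False | True | False
True | True | True
Satisfying assignment at row 2: p=True, q=False gives True.

No, it is not a contradiction.


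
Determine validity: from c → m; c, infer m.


This matches the form of modus ponens: the conclusion follows in every model of the premises.

Valid.


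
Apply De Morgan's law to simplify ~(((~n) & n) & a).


De Morgan: the negation of a conjunction is the disjunction of the negations.
Distribute ~ across &, flipping it to |, and negate each literal.

(n | (~n)) | (~a)


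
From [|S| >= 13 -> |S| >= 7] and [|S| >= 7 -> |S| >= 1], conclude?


Hypothetical syllogism: from (P → Q) and (Q → R), infer (P → R).
Chain the two implications through the shared middle term '|S| >= 7'.

|S| >= 13 -> |S| >= 1


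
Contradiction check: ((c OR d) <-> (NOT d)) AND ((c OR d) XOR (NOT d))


Truth table over {c, d}:
c | d | φ
---------
F | F | F
T | F | F
F | T | F
T | T | F
Every row is false.

Yes, it is a contradiction.


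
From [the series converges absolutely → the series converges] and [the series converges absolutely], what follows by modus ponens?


Modus ponens: from (P → Q) and P, infer Q.
P = 'the series converges absolutely' is asserted, and P → Q holds, so Q follows.

the series converges.


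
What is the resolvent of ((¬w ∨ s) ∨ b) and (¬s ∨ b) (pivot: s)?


The clauses contain complementary literals s and ¬s.
Resolution eliminates this pair and disjoins the remaining literals (merging duplicates).

(¬w ∨ b)


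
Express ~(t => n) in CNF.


Step 1: Rewrite t → n as ¬t ∨ n.
Step 2: Negate: ¬(¬t ∨ n) = t ∧ ¬n (De Morgan + double negation).

t & (~n)


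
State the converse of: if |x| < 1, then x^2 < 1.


The converse of (P → Q) is (Q → P). It is not in general equivalent to the original.
Here P = '|x| < 1' and Q = 'x^2 < 1'.

If x^2 < 1, then |x| < 1.


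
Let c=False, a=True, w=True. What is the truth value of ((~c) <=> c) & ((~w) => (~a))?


Substitute c=False, a=True, w=True:
~c = True
(~c) <=> c = True <=> False = False
~w = False
~a = False
(~w) => (~a) = False => False = True
((~c) <=> c) & ((~w) => (~a)) = False & True = False

False


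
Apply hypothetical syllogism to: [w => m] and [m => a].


Hypothetical syllogism: from (P → Q) and (Q → R), infer (P → R).
Chain the two implications through the shared middle term 'm'.

w => a


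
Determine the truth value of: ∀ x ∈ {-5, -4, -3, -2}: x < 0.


Evaluate the predicate on each element: -5:T, -4:T, -3:T, -2:T.
Every element satisfies the predicate.

T


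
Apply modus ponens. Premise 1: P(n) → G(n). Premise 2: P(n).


Modus ponens: from (P → Q) and P, infer Q.
P = 'P(n)' is asserted, and P → Q holds, so Q follows.

G(n).


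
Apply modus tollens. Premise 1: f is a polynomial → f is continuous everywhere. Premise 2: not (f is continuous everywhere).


Modus tollens: from (P → Q) and ¬Q, infer ¬P.
Q = 'f is continuous everywhere' is denied; since P → Q, P must also fail.

Not (f is a polynomial).


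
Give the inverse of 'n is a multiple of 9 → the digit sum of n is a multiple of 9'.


The inverse of (P → Q) is (¬P → ¬Q). It is equivalent to the converse, not to the original.
Here P = 'n is a multiple of 9' and Q = 'the digit sum of n is a multiple of 9'.

If not (n is a multiple of 9), then not (the digit sum of n is a multiple of 9).


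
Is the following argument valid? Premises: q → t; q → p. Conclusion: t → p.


This is (no valid rule). There exist truth assignments where the premises are all true but the conclusion is false.

Invalid.


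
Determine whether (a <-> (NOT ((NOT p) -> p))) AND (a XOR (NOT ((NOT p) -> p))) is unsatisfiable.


Truth table over {a, p}:
a | p | φ
---------
F | F | F
T | F | F
F | T | F
T | T | F
Every row is false.

Yes, it is a contradiction.


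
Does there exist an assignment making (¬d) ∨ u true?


Search for a satisfying assignment over {d, u}.
Try d=F, u=F: the formula evaluates to T.
A satisfying assignment exists.

Satisfiable.
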